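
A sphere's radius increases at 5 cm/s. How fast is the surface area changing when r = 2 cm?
80π cm²/s

S = 4πr²
dS/dt = dS/dr · dr/dt = 8πr · 5
At r = 2: dS/dt = 80π cm²/s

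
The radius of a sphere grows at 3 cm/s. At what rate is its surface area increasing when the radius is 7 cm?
168π cm²/s

S = 4πr²
dS/dt = dS/dr · dr/dt = 8πr · 3
At r = 7: dS/dt = 168π cm²/s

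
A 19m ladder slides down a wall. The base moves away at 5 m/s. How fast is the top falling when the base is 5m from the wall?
25√21/84 ≈ 1.364 m/s

x² + y² = 19²
2x·dx/dt + 2y·dy/dt = 0
dy/dt = -x/y · dx/dt = -5/(4√21) · 5 = -25√21/84 m/s
The top is descending at 25√21/84 ≈ 1.364 m/s.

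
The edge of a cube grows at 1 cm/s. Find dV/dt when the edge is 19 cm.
1083 cm³/s

V = s³
dV/dt = 3s² · ds/dt = 3·19²·1 = 1083 cm³/s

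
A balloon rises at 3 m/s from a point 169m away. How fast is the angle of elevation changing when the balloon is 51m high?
0.01627 rad/s

tan(θ) = y/169
sec²(θ) · dθ/dt = (1/169) · dy/dt
dθ/dt = cos²(θ)/169 · 3 = 169/(169² + 51²) · 3
dθ/dt = 0.01627 rad/s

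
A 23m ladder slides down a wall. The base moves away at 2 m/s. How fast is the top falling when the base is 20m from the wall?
40√129/129 ≈ 3.522 m/s

x² + y² = 23²
2x·dx/dt + 2y·dy/dt = 0
dy/dt = -x/y · dx/dt = -20/√129 · 2 = -40√129/129 m/s
The top is descending at 40√129/129 ≈ 3.522 m/s.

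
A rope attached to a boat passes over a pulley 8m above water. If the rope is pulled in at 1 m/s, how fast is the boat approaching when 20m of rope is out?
5√21/21 ≈ 1.091 m/s

rope² = x² + 8²
x = √(20² - 8²) = 4√21
dx/dt = (rope/x) · d(rope)/dt = (20/(4√21)) · (-1) = -5√21/21 m/s
The boat approaches at 5√21/21 ≈ 1.091 m/s.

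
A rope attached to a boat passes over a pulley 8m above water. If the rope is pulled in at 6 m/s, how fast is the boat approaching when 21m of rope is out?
126√377/377 ≈ 6.489 m/s

rope² = x² + 8²
x = √(21² - 8²) = √377
dx/dt = (rope/x) · d(rope)/dt = (21/√377) · (-6) = -126√377/377 m/s
The boat approaches at 126√377/377 ≈ 6.489 m/s.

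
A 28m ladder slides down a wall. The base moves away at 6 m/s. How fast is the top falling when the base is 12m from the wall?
9√10/10 ≈ 2.846 m/s

x² + y² = 28²
2x·dx/dt + 2y·dy/dt = 0
dy/dt = -x/y · dx/dt = -12/(8√10) · 6 = -9√10/10 m/s
The top is descending at 9√10/10 ≈ 2.846 m/s.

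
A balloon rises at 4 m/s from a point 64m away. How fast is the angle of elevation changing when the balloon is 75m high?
0.026335 rad/s

tan(θ) = y/64
sec²(θ) · dθ/dt = (1/64) · dy/dt
dθ/dt = cos²(θ)/64 · 4 = 64/(64² + 75²) · 4
dθ/dt = 0.026335 rad/s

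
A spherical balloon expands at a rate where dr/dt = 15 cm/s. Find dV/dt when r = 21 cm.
26460π cm³/s

V = (4/3)πr³
dV/dt = dV/dr · dr/dt = 4πr² · 15
At r = 21: dV/dt = 26460π cm³/s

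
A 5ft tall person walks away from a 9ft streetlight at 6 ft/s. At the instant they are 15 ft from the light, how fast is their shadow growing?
15/2 ft/s

By similar triangles: 9/(x+s) = 5/s
Solving: s = 5x/4
ds/dt = 5/4 · dx/dt = 5/4 · 6 = 15/2 ft/s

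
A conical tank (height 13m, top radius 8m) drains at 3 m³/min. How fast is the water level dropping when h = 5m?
507/(1600π) ≈ 0.1009 m/min

r/h = 8/13, so r = (8/13)h
V = (1/3)πr²h = (1/3)π((8/13)h)²h = (64/507)πh³
dV/dh = (64/169)πh²
dh/dt = (dV/dt)/(dV/dh) = -3/((64/169)π·5²) = -507/(1600π) m/min
The level is dropping at 507/(1600π) ≈ 0.1009 m/min.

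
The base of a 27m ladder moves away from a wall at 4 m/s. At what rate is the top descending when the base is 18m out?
8√5/5 ≈ 3.578 m/s

x² + y² = 27²
2x·dx/dt + 2y·dy/dt = 0
dy/dt = -x/y · dx/dt = -18/(9√5) · 4 = -8√5/5 m/s
The top is descending at 8√5/5 ≈ 3.578 m/s.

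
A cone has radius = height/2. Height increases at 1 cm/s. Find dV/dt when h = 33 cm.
1089π/4 cm³/s

V = (1/3)π(h/2)²h = πh³/12
dV/dt = πh²/4 · 1
At h = 33: dV/dt = 1089π/4 cm³/s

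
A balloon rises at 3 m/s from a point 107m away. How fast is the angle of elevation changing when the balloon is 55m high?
0.022178 rad/s

tan(θ) = y/107
sec²(θ) · dθ/dt = (1/107) · dy/dt
dθ/dt = cos²(θ)/107 · 3 = 107/(107² + 55²) · 3
dθ/dt = 0.022178 rad/s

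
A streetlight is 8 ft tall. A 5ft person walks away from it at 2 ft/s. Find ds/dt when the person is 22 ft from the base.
10/3 ft/s

By similar triangles: 8/(x+s) = 5/s
Solving: s = 5x/3
ds/dt = 5/3 · dx/dt = 5/3 · 2 = 10/3 ft/s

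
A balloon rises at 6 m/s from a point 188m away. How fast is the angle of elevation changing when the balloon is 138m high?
0.02074 rad/s

tan(θ) = y/188
sec²(θ) · dθ/dt = (1/188) · dy/dt
dθ/dt = cos²(θ)/188 · 6 = 188/(188² + 138²) · 6
dθ/dt = 0.02074 rad/s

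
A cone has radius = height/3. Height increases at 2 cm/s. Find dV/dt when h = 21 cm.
98π cm³/s

V = (1/3)π(h/3)²h = πh³/27
dV/dt = πh²/9 · 2
At h = 21: dV/dt = 98π cm³/s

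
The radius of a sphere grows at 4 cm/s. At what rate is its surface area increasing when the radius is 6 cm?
192π cm²/s

S = 4πr²
dS/dt = dS/dr · dr/dt = 8πr · 4
At r = 6: dS/dt = 192π cm²/s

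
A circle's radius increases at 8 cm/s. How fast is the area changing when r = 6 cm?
96π cm²/s

A = πr²
dA/dt = 2πr · dr/dt = 2π(6)(8) = 96π cm²/s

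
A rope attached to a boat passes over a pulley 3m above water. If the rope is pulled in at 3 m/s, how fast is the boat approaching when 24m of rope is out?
8√7/7 ≈ 3.024 m/s

rope² = x² + 3²
x = √(24² - 3²) = 9√7
dx/dt = (rope/x) · d(rope)/dt = (24/(9√7)) · (-3) = -8√7/7 m/s
The boat approaches at 8√7/7 ≈ 3.024 m/s.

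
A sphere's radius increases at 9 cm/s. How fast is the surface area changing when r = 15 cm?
1080π cm²/s

S = 4πr²
dS/dt = dS/dr · dr/dt = 8πr · 9
At r = 15: dS/dt = 1080π cm²/s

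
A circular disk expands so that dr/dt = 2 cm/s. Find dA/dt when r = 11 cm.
44π cm²/s

A = πr²
dA/dt = 2πr · dr/dt = 2π(11)(2) = 44π cm²/s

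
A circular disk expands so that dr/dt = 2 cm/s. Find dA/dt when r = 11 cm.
44π cm²/s

A = πr²
dA/dt = 2πr · dr/dt = 2π(11)(2) = 44π cm²/s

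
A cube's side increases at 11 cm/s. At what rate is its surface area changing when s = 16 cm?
2112 cm²/s

A = 6s²
dA/dt = 12s · ds/dt = 12·16·11 = 2112 cm²/s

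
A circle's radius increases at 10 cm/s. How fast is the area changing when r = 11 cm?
220π cm²/s

A = πr²
dA/dt = 2πr · dr/dt = 2π(11)(10) = 220π cm²/s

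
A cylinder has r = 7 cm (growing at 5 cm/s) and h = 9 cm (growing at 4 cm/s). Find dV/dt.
826π cm³/s

V = πr²h
dV/dt = 2πrh·dr/dt + πr²·dh/dt
= 2π(7)(9)(5) + π(7)²(4)
= 826π cm³/s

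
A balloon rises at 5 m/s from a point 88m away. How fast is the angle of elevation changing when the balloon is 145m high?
0.015294 rad/s

tan(θ) = y/88
sec²(θ) · dθ/dt = (1/88) · dy/dt
dθ/dt = cos²(θ)/88 · 5 = 88/(88² + 145²) · 5
dθ/dt = 0.015294 rad/s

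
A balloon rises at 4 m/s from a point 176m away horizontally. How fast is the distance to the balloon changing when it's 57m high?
228/185 ≈ 1.232 m/s

z² = 176² + y²
z = √(176² + 57²) = 185
dz/dt = y/z · dy/dt = 57/185 · 4 = 228/185 ≈ 1.232 m/s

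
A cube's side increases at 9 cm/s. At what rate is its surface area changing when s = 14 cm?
1512 cm²/s

A = 6s²
dA/dt = 12s · ds/dt = 12·14·9 = 1512 cm²/s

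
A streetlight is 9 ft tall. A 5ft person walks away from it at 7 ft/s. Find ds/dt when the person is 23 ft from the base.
35/4 ft/s

By similar triangles: 9/(x+s) = 5/s
Solving: s = 5x/4
ds/dt = 5/4 · dx/dt = 5/4 · 7 = 35/4 ft/s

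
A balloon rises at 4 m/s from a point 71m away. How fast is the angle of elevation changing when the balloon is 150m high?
0.010312 rad/s

tan(θ) = y/71
sec²(θ) · dθ/dt = (1/71) · dy/dt
dθ/dt = cos²(θ)/71 · 4 = 71/(71² + 150²) · 4
dθ/dt = 0.010312 rad/s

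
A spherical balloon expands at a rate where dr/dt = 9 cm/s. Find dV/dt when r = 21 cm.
15876π cm³/s

V = (4/3)πr³
dV/dt = dV/dr · dr/dt = 4πr² · 9
At r = 21: dV/dt = 15876π cm³/s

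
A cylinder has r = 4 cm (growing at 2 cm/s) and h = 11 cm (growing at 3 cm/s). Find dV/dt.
224π cm³/s

V = πr²h
dV/dt = 2πrh·dr/dt + πr²·dh/dt
= 2π(4)(11)(2) + π(4)²(3)
= 224π cm³/s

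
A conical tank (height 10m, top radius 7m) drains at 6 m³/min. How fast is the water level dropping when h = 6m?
50/(147π) ≈ 0.1083 m/min

r/h = 7/10, so r = (7/10)h
V = (1/3)πr²h = (1/3)π((7/10)h)²h = (49/300)πh³
dV/dh = (49/100)πh²
dh/dt = (dV/dt)/(dV/dh) = -6/((49/100)π·6²) = -50/(147π) m/min
The level is dropping at 50/(147π) ≈ 0.1083 m/min.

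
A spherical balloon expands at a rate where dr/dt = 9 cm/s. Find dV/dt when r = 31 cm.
34596π cm³/s

V = (4/3)πr³
dV/dt = dV/dr · dr/dt = 4πr² · 9
At r = 31: dV/dt = 34596π cm³/s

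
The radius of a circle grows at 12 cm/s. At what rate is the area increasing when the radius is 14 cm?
336π cm²/s

A = πr²
dA/dt = 2πr · dr/dt = 2π(14)(12) = 336π cm²/s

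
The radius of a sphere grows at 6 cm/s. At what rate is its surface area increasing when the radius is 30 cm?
1440π cm²/s

S = 4πr²
dS/dt = dS/dr · dr/dt = 8πr · 6
At r = 30: dS/dt = 1440π cm²/s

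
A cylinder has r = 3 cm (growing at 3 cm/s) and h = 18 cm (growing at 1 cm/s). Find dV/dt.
333π cm³/s

V = πr²h
dV/dt = 2πrh·dr/dt + πr²·dh/dt
= 2π(3)(18)(3) + π(3)²(1)
= 333π cm³/s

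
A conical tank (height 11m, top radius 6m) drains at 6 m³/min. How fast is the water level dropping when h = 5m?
121/(150π) ≈ 0.2568 m/min

r/h = 6/11, so r = (6/11)h
V = (1/3)πr²h = (1/3)π((6/11)h)²h = (12/121)πh³
dV/dh = (36/121)πh²
dh/dt = (dV/dt)/(dV/dh) = -6/((36/121)π·5²) = -121/(150π) m/min
The level is dropping at 121/(150π) ≈ 0.2568 m/min.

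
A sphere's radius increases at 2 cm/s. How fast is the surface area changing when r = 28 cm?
448π cm²/s

S = 4πr²
dS/dt = dS/dr · dr/dt = 8πr · 2
At r = 28: dS/dt = 448π cm²/s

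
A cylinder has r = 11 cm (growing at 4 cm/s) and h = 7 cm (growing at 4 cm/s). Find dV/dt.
1100π cm³/s

V = πr²h
dV/dt = 2πrh·dr/dt + πr²·dh/dt
= 2π(11)(7)(4) + π(11)²(4)
= 1100π cm³/s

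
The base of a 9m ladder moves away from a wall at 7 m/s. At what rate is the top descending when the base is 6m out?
14√5/5 ≈ 6.261 m/s

x² + y² = 9²
2x·dx/dt + 2y·dy/dt = 0
dy/dt = -x/y · dx/dt = -6/(3√5) · 7 = -14√5/5 m/s
The top is descending at 14√5/5 ≈ 6.261 m/s.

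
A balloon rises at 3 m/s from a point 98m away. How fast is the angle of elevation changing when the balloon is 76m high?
0.019116 rad/s

tan(θ) = y/98
sec²(θ) · dθ/dt = (1/98) · dy/dt
dθ/dt = cos²(θ)/98 · 3 = 98/(98² + 76²) · 3
dθ/dt = 0.019116 rad/s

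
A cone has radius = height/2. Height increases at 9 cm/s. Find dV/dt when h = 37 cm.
12321π/4 cm³/s

V = (1/3)π(h/2)²h = πh³/12
dV/dt = πh²/4 · 9
At h = 37: dV/dt = 12321π/4 cm³/s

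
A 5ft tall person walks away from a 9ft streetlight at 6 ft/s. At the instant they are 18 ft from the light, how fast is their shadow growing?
15/2 ft/s

By similar triangles: 9/(x+s) = 5/s
Solving: s = 5x/4
ds/dt = 5/4 · dx/dt = 5/4 · 6 = 15/2 ft/s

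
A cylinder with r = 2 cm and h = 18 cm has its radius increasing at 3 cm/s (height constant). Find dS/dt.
132π cm²/s

S = 2πrh + 2πr² (lateral + bases)
dS/dt = (2πh + 4πr)·dr/dt = (2π·18 + 4π·2)·3
= 132π cm²/s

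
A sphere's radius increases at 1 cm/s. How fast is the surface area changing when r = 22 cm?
176π cm²/s

S = 4πr²
dS/dt = dS/dr · dr/dt = 8πr · 1
At r = 22: dS/dt = 176π cm²/s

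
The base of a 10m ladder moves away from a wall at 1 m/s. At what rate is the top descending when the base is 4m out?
2√21/21 ≈ 0.4364 m/s

x² + y² = 10²
2x·dx/dt + 2y·dy/dt = 0
dy/dt = -x/y · dx/dt = -4/(2√21) · 1 = -2√21/21 m/s
The top is descending at 2√21/21 ≈ 0.4364 m/s.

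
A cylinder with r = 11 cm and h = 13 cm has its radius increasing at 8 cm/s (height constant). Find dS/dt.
560π cm²/s

S = 2πrh + 2πr² (lateral + bases)
dS/dt = (2πh + 4πr)·dr/dt = (2π·13 + 4π·11)·8
= 560π cm²/s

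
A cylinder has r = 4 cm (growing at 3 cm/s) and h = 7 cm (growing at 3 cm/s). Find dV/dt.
216π cm³/s

V = πr²h
dV/dt = 2πrh·dr/dt + πr²·dh/dt
= 2π(4)(7)(3) + π(4)²(3)
= 216π cm³/s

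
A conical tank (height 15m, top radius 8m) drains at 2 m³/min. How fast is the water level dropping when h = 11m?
225/(3872π) ≈ 0.0185 m/min

r/h = 8/15, so r = (8/15)h
V = (1/3)πr²h = (1/3)π((8/15)h)²h = (64/675)πh³
dV/dh = (64/225)πh²
dh/dt = (dV/dt)/(dV/dh) = -2/((64/225)π·11²) = -225/(3872π) m/min
The level is dropping at 225/(3872π) ≈ 0.0185 m/min.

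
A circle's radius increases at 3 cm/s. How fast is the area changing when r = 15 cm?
90π cm²/s

A = πr²
dA/dt = 2πr · dr/dt = 2π(15)(3) = 90π cm²/s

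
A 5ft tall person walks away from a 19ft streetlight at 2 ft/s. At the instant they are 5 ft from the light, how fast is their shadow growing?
5/7 ft/s

By similar triangles: 19/(x+s) = 5/s
Solving: s = 5x/14
ds/dt = 5/14 · dx/dt = 5/14 · 2 = 5/7 ft/s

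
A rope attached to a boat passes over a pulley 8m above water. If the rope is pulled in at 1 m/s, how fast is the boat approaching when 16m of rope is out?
2√3/3 ≈ 1.155 m/s

rope² = x² + 8²
x = √(16² - 8²) = 8√3
dx/dt = (rope/x) · d(rope)/dt = (16/(8√3)) · (-1) = -2√3/3 m/s
The boat approaches at 2√3/3 ≈ 1.155 m/s.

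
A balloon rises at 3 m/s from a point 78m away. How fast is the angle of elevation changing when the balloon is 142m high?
0.008915 rad/s

tan(θ) = y/78
sec²(θ) · dθ/dt = (1/78) · dy/dt
dθ/dt = cos²(θ)/78 · 3 = 78/(78² + 142²) · 3
dθ/dt = 0.008915 rad/s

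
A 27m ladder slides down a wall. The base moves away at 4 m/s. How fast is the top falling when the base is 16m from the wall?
64√473/473 ≈ 2.943 m/s

x² + y² = 27²
2x·dx/dt + 2y·dy/dt = 0
dy/dt = -x/y · dx/dt = -16/√473 · 4 = -64√473/473 m/s
The top is descending at 64√473/473 ≈ 2.943 m/s.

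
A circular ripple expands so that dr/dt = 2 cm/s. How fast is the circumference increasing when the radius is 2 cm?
4π cm/s

C = 2πr
dC/dt = 2π · dr/dt = 2π · 2 = 4π cm/s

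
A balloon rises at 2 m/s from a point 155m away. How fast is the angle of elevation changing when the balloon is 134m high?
0.007384 rad/s

tan(θ) = y/155
sec²(θ) · dθ/dt = (1/155) · dy/dt
dθ/dt = cos²(θ)/155 · 2 = 155/(155² + 134²) · 2
dθ/dt = 0.007384 rad/s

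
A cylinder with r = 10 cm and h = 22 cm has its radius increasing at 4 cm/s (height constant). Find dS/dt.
336π cm²/s

S = 2πrh + 2πr² (lateral + bases)
dS/dt = (2πh + 4πr)·dr/dt = (2π·22 + 4π·10)·4
= 336π cm²/s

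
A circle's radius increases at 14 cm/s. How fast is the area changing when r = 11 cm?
308π cm²/s

A = πr²
dA/dt = 2πr · dr/dt = 2π(11)(14) = 308π cm²/s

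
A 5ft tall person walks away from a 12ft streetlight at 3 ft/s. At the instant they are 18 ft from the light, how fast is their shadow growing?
15/7 ft/s

By similar triangles: 12/(x+s) = 5/s
Solving: s = 5x/7
ds/dt = 5/7 · dx/dt = 5/7 · 3 = 15/7 ft/s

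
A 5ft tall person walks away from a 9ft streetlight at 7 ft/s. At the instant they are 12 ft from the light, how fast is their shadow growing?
35/4 ft/s

By similar triangles: 9/(x+s) = 5/s
Solving: s = 5x/4
ds/dt = 5/4 · dx/dt = 5/4 · 7 = 35/4 ft/s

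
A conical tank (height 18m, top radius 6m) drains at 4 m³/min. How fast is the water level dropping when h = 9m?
4/(9π) ≈ 0.1415 m/min

r/h = 6/18, so r = (1/3)h
V = (1/3)πr²h = (1/3)π((1/3)h)²h = (1/27)πh³
dV/dh = (1/9)πh²
dh/dt = (dV/dt)/(dV/dh) = -4/((1/9)π·9²) = -4/(9π) m/min
The level is dropping at 4/(9π) ≈ 0.1415 m/min.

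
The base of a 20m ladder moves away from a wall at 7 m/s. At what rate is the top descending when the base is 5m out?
7√15/15 ≈ 1.807 m/s

x² + y² = 20²
2x·dx/dt + 2y·dy/dt = 0
dy/dt = -x/y · dx/dt = -5/(5√15) · 7 = -7√15/15 m/s
The top is descending at 7√15/15 ≈ 1.807 m/s.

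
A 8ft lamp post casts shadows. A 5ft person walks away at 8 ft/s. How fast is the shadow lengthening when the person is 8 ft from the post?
40/3 ft/s

By similar triangles: 8/(x+s) = 5/s
Solving: s = 5x/3
ds/dt = 5/3 · dx/dt = 5/3 · 8 = 40/3 ft/s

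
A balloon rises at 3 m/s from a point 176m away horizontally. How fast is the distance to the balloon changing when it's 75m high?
225√36601/36601 ≈ 1.176 m/s

z² = 176² + y²
z = √(176² + 75²) = √36601
dz/dt = y/z · dy/dt = 75/√36601 · 3 = 225√36601/36601 ≈ 1.176 m/s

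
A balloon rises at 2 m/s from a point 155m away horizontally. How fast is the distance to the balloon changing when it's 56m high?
112√27161/27161 ≈ 0.6796 m/s

z² = 155² + y²
z = √(155² + 56²) = √27161
dz/dt = y/z · dy/dt = 56/√27161 · 2 = 112√27161/27161 ≈ 0.6796 m/s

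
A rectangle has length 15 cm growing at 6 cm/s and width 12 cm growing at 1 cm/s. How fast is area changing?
87 cm²/s

A = lw
dA/dt = w·dl/dt + l·dw/dt = 12·6 + 15·1 = 87 cm²/s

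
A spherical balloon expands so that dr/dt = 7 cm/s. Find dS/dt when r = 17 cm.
952π cm²/s

S = 4πr²
dS/dt = dS/dr · dr/dt = 8πr · 7
At r = 17: dS/dt = 952π cm²/s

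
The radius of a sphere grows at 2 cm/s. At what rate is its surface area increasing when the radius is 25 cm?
400π cm²/s

S = 4πr²
dS/dt = dS/dr · dr/dt = 8πr · 2
At r = 25: dS/dt = 400π cm²/s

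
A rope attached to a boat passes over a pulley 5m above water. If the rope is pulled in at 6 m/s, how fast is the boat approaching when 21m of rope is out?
63√26/52 ≈ 6.178 m/s

rope² = x² + 5²
x = √(21² - 5²) = 4√26
dx/dt = (rope/x) · d(rope)/dt = (21/(4√26)) · (-6) = -63√26/52 m/s
The boat approaches at 63√26/52 ≈ 6.178 m/s.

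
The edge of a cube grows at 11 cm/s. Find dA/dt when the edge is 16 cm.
2112 cm²/s

A = 6s²
dA/dt = 12s · ds/dt = 12·16·11 = 2112 cm²/s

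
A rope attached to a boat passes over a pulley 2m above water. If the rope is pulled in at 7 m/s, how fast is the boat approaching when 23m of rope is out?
23√21/15 ≈ 7.027 m/s

rope² = x² + 2²
x = √(23² - 2²) = 5√21
dx/dt = (rope/x) · d(rope)/dt = (23/(5√21)) · (-7) = -23√21/15 m/s
The boat approaches at 23√21/15 ≈ 7.027 m/s.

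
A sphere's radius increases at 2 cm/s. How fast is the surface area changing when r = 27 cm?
432π cm²/s

S = 4πr²
dS/dt = dS/dr · dr/dt = 8πr · 2
At r = 27: dS/dt = 432π cm²/s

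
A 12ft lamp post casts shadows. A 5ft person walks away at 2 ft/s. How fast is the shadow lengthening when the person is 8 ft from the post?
10/7 ft/s

By similar triangles: 12/(x+s) = 5/s
Solving: s = 5x/7
ds/dt = 5/7 · dx/dt = 5/7 · 2 = 10/7 ft/s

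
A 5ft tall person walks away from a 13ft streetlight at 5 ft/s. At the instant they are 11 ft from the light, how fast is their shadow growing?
25/8 ft/s

By similar triangles: 13/(x+s) = 5/s
Solving: s = 5x/8
ds/dt = 5/8 · dx/dt = 5/8 · 5 = 25/8 ft/s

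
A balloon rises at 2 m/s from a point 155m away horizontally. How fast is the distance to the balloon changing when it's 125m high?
25√1586/793 ≈ 1.256 m/s

z² = 155² + y²
z = √(155² + 125²) = 5√1586
dz/dt = y/z · dy/dt = 125/(5√1586) · 2 = 25√1586/793 ≈ 1.256 m/s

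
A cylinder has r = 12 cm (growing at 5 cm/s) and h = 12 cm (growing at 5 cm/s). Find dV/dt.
2160π cm³/s

V = πr²h
dV/dt = 2πrh·dr/dt + πr²·dh/dt
= 2π(12)(12)(5) + π(12)²(5)
= 2160π cm³/s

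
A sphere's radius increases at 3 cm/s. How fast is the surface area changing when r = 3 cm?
72π cm²/s

S = 4πr²
dS/dt = dS/dr · dr/dt = 8πr · 3
At r = 3: dS/dt = 72π cm²/s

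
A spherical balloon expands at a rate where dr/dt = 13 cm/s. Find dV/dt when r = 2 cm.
208π cm³/s

V = (4/3)πr³
dV/dt = dV/dr · dr/dt = 4πr² · 13
At r = 2: dV/dt = 208π cm³/s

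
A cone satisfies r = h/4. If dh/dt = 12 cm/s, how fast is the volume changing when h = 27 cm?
2187π/4 cm³/s

V = (1/3)π(h/4)²h = πh³/48
dV/dt = πh²/16 · 12
At h = 27: dV/dt = 2187π/4 cm³/s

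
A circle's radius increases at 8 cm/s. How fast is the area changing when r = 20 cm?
320π cm²/s

A = πr²
dA/dt = 2πr · dr/dt = 2π(20)(8) = 320π cm²/s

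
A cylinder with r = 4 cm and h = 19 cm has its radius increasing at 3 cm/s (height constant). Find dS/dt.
162π cm²/s

S = 2πrh + 2πr² (lateral + bases)
dS/dt = (2πh + 4πr)·dr/dt = (2π·19 + 4π·4)·3
= 162π cm²/s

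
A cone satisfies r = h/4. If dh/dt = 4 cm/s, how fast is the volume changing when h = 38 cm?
361π cm³/s

V = (1/3)π(h/4)²h = πh³/48
dV/dt = πh²/16 · 4
At h = 38: dV/dt = 361π cm³/s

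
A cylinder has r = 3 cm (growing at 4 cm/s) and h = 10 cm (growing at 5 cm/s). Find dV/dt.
285π cm³/s

V = πr²h
dV/dt = 2πrh·dr/dt + πr²·dh/dt
= 2π(3)(10)(4) + π(3)²(5)
= 285π cm³/s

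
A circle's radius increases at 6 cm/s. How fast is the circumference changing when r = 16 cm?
12π cm/s

C = 2πr
dC/dt = 2π · dr/dt = 2π · 6 = 12π cm/s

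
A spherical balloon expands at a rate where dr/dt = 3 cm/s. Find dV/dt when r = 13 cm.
2028π cm³/s

V = (4/3)πr³
dV/dt = dV/dr · dr/dt = 4πr² · 3
At r = 13: dV/dt = 2028π cm³/s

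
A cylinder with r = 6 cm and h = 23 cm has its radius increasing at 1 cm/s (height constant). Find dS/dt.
70π cm²/s

S = 2πrh + 2πr² (lateral + bases)
dS/dt = (2πh + 4πr)·dr/dt = (2π·23 + 4π·6)·1
= 70π cm²/s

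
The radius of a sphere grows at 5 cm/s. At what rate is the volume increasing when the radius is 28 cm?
15680π cm³/s

V = (4/3)πr³
dV/dt = dV/dr · dr/dt = 4πr² · 5
At r = 28: dV/dt = 15680π cm³/s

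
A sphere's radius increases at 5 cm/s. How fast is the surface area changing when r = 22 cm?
880π cm²/s

S = 4πr²
dS/dt = dS/dr · dr/dt = 8πr · 5
At r = 22: dS/dt = 880π cm²/s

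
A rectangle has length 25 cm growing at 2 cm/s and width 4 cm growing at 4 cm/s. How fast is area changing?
108 cm²/s

A = lw
dA/dt = w·dl/dt + l·dw/dt = 4·2 + 25·4 = 108 cm²/s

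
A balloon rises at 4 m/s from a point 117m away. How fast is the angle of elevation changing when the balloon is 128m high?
0.015562 rad/s

tan(θ) = y/117
sec²(θ) · dθ/dt = (1/117) · dy/dt
dθ/dt = cos²(θ)/117 · 4 = 117/(117² + 128²) · 4
dθ/dt = 0.015562 rad/s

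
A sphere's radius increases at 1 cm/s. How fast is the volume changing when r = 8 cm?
256π cm³/s

V = (4/3)πr³
dV/dt = dV/dr · dr/dt = 4πr² · 1
At r = 8: dV/dt = 256π cm³/s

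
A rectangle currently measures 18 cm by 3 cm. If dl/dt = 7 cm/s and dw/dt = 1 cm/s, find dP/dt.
16 cm/s

P = 2(l + w)
dP/dt = 2(dl/dt + dw/dt) = 2(7 + 1) = 16 cm/s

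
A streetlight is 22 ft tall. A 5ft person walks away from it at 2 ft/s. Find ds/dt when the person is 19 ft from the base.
10/17 ft/s

By similar triangles: 22/(x+s) = 5/s
Solving: s = 5x/17
ds/dt = 5/17 · dx/dt = 5/17 · 2 = 10/17 ft/s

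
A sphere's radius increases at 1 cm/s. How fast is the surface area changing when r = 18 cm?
144π cm²/s

S = 4πr²
dS/dt = dS/dr · dr/dt = 8πr · 1
At r = 18: dS/dt = 144π cm²/s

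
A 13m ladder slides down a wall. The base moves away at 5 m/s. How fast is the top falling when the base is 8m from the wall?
8√105/21 ≈ 3.904 m/s

x² + y² = 13²
2x·dx/dt + 2y·dy/dt = 0
dy/dt = -x/y · dx/dt = -8/√105 · 5 = -8√105/21 m/s
The top is descending at 8√105/21 ≈ 3.904 m/s.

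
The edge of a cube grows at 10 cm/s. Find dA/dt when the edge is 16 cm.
1920 cm²/s

A = 6s²
dA/dt = 12s · ds/dt = 12·16·10 = 1920 cm²/s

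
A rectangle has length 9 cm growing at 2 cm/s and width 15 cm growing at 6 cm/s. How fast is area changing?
84 cm²/s

A = lw
dA/dt = w·dl/dt + l·dw/dt = 15·2 + 9·6 = 84 cm²/s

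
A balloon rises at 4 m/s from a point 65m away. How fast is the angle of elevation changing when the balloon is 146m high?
0.01018 rad/s

tan(θ) = y/65
sec²(θ) · dθ/dt = (1/65) · dy/dt
dθ/dt = cos²(θ)/65 · 4 = 65/(65² + 146²) · 4
dθ/dt = 0.01018 rad/s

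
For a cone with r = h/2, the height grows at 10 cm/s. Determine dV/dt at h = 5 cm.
125π/2 cm³/s

V = (1/3)π(h/2)²h = πh³/12
dV/dt = πh²/4 · 10
At h = 5: dV/dt = 125π/2 cm³/s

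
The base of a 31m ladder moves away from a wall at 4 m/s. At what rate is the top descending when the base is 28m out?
112√177/177 ≈ 8.418 m/s

x² + y² = 31²
2x·dx/dt + 2y·dy/dt = 0
dy/dt = -x/y · dx/dt = -28/√177 · 4 = -112√177/177 m/s
The top is descending at 112√177/177 ≈ 8.418 m/s.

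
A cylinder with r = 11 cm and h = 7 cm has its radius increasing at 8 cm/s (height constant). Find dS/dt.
464π cm²/s

S = 2πrh + 2πr² (lateral + bases)
dS/dt = (2πh + 4πr)·dr/dt = (2π·7 + 4π·11)·8
= 464π cm²/s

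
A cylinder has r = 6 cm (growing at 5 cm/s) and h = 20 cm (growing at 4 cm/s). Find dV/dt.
1344π cm³/s

V = πr²h
dV/dt = 2πrh·dr/dt + πr²·dh/dt
= 2π(6)(20)(5) + π(6)²(4)
= 1344π cm³/s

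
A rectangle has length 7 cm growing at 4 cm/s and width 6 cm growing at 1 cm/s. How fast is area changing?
31 cm²/s

A = lw
dA/dt = w·dl/dt + l·dw/dt = 6·4 + 7·1 = 31 cm²/s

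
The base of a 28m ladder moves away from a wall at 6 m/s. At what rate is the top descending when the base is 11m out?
22√663/221 ≈ 2.563 m/s

x² + y² = 28²
2x·dx/dt + 2y·dy/dt = 0
dy/dt = -x/y · dx/dt = -11/√663 · 6 = -22√663/221 m/s
The top is descending at 22√663/221 ≈ 2.563 m/s.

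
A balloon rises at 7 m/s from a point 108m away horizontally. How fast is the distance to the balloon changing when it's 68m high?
119√1018/1018 ≈ 3.73 m/s

z² = 108² + y²
z = √(108² + 68²) = 4√1018
dz/dt = y/z · dy/dt = 68/(4√1018) · 7 = 119√1018/1018 ≈ 3.73 m/s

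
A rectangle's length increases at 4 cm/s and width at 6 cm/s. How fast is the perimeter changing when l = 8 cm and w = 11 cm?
20 cm/s

P = 2(l + w)
dP/dt = 2(dl/dt + dw/dt) = 2(4 + 6) = 20 cm/s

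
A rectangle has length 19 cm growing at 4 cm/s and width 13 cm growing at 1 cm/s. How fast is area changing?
71 cm²/s

A = lw
dA/dt = w·dl/dt + l·dw/dt = 13·4 + 19·1 = 71 cm²/s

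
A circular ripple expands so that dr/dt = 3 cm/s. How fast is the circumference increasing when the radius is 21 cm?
6π cm/s

C = 2πr
dC/dt = 2π · dr/dt = 2π · 3 = 6π cm/s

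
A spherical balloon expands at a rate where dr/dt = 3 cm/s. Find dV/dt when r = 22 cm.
5808π cm³/s

V = (4/3)πr³
dV/dt = dV/dr · dr/dt = 4πr² · 3
At r = 22: dV/dt = 5808π cm³/s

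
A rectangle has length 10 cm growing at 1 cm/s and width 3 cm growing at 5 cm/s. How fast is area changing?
53 cm²/s

A = lw
dA/dt = w·dl/dt + l·dw/dt = 3·1 + 10·5 = 53 cm²/s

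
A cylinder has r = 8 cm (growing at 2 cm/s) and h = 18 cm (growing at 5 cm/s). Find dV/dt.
896π cm³/s

V = πr²h
dV/dt = 2πrh·dr/dt + πr²·dh/dt
= 2π(8)(18)(2) + π(8)²(5)
= 896π cm³/s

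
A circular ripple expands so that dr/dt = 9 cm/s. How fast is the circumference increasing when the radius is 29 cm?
18π cm/s

C = 2πr
dC/dt = 2π · dr/dt = 2π · 9 = 18π cm/s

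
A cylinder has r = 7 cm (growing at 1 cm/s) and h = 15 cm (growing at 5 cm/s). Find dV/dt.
455π cm³/s

V = πr²h
dV/dt = 2πrh·dr/dt + πr²·dh/dt
= 2π(7)(15)(1) + π(7)²(5)
= 455π cm³/s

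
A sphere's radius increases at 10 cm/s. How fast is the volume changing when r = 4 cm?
640π cm³/s

V = (4/3)πr³
dV/dt = dV/dr · dr/dt = 4πr² · 10
At r = 4: dV/dt = 640π cm³/s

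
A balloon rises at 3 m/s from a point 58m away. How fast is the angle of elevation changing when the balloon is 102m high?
0.012638 rad/s

tan(θ) = y/58
sec²(θ) · dθ/dt = (1/58) · dy/dt
dθ/dt = cos²(θ)/58 · 3 = 58/(58² + 102²) · 3
dθ/dt = 0.012638 rad/s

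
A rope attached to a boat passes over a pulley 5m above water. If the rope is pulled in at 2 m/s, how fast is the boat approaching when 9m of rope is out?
9√14/14 ≈ 2.405 m/s

rope² = x² + 5²
x = √(9² - 5²) = 2√14
dx/dt = (rope/x) · d(rope)/dt = (9/(2√14)) · (-2) = -9√14/14 m/s
The boat approaches at 9√14/14 ≈ 2.405 m/s.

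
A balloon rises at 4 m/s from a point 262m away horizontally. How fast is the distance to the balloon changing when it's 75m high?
300√74269/74269 ≈ 1.101 m/s

z² = 262² + y²
z = √(262² + 75²) = √74269
dz/dt = y/z · dy/dt = 75/√74269 · 4 = 300√74269/74269 ≈ 1.101 m/s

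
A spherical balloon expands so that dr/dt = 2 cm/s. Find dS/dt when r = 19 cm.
304π cm²/s

S = 4πr²
dS/dt = dS/dr · dr/dt = 8πr · 2
At r = 19: dS/dt = 304π cm²/s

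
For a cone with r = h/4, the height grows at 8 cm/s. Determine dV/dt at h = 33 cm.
1089π/2 cm³/s

V = (1/3)π(h/4)²h = πh³/48
dV/dt = πh²/16 · 8
At h = 33: dV/dt = 1089π/2 cm³/s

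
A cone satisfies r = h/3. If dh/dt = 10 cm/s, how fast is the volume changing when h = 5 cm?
250π/9 cm³/s

V = (1/3)π(h/3)²h = πh³/27
dV/dt = πh²/9 · 10
At h = 5: dV/dt = 250π/9 cm³/s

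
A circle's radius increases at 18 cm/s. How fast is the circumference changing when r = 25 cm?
36π cm/s

C = 2πr
dC/dt = 2π · dr/dt = 2π · 18 = 36π cm/s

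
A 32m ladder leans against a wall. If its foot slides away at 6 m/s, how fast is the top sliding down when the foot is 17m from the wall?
34√15/35 ≈ 3.762 m/s

x² + y² = 32²
2x·dx/dt + 2y·dy/dt = 0
dy/dt = -x/y · dx/dt = -17/(7√15) · 6 = -34√15/35 m/s
The top is descending at 34√15/35 ≈ 3.762 m/s.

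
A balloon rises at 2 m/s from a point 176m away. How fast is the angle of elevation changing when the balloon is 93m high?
0.008883 rad/s

tan(θ) = y/176
sec²(θ) · dθ/dt = (1/176) · dy/dt
dθ/dt = cos²(θ)/176 · 2 = 176/(176² + 93²) · 2
dθ/dt = 0.008883 rad/s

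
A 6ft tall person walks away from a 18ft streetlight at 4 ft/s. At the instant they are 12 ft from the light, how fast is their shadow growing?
2 ft/s

By similar triangles: 18/(x+s) = 6/s
Solving: s = 6x/12
ds/dt = 6/12 · dx/dt = 1/2 · 4 = 2 ft/s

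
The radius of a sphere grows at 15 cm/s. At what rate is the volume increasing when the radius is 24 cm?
34560π cm³/s

V = (4/3)πr³
dV/dt = dV/dr · dr/dt = 4πr² · 15
At r = 24: dV/dt = 34560π cm³/s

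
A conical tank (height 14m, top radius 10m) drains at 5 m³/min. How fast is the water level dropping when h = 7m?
1/(5π) ≈ 0.06366 m/min

r/h = 10/14, so r = (5/7)h
V = (1/3)πr²h = (1/3)π((5/7)h)²h = (25/147)πh³
dV/dh = (25/49)πh²
dh/dt = (dV/dt)/(dV/dh) = -5/((25/49)π·7²) = -1/(5π) m/min
The level is dropping at 1/(5π) ≈ 0.06366 m/min.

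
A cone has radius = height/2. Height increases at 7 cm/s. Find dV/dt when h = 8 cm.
112π cm³/s

V = (1/3)π(h/2)²h = πh³/12
dV/dt = πh²/4 · 7
At h = 8: dV/dt = 112π cm³/s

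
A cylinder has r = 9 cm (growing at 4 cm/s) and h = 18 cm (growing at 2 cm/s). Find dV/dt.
1458π cm³/s

V = πr²h
dV/dt = 2πrh·dr/dt + πr²·dh/dt
= 2π(9)(18)(4) + π(9)²(2)
= 1458π cm³/s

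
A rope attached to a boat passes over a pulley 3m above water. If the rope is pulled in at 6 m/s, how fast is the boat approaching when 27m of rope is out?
27√5/10 ≈ 6.037 m/s

rope² = x² + 3²
x = √(27² - 3²) = 12√5
dx/dt = (rope/x) · d(rope)/dt = (27/(12√5)) · (-6) = -27√5/10 m/s
The boat approaches at 27√5/10 ≈ 6.037 m/s.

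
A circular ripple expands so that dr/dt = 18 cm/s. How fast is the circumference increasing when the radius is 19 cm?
36π cm/s

C = 2πr
dC/dt = 2π · dr/dt = 2π · 18 = 36π cm/s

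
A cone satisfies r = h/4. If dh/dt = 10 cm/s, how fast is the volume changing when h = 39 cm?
7605π/8 cm³/s

V = (1/3)π(h/4)²h = πh³/48
dV/dt = πh²/16 · 10
At h = 39: dV/dt = 7605π/8 cm³/s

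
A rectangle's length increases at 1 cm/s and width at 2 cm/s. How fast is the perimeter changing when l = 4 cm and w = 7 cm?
6 cm/s

P = 2(l + w)
dP/dt = 2(dl/dt + dw/dt) = 2(1 + 2) = 6 cm/s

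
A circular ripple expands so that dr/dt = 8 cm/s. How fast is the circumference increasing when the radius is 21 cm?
16π cm/s

C = 2πr
dC/dt = 2π · dr/dt = 2π · 8 = 16π cm/s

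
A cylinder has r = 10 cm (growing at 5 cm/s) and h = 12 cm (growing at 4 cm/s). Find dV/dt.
1600π cm³/s

V = πr²h
dV/dt = 2πrh·dr/dt + πr²·dh/dt
= 2π(10)(12)(5) + π(10)²(4)
= 1600π cm³/s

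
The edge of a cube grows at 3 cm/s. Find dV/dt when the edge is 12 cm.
1296 cm³/s

V = s³
dV/dt = 3s² · ds/dt = 3·12²·3 = 1296 cm³/s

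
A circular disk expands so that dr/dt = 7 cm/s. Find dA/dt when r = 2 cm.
28π cm²/s

A = πr²
dA/dt = 2πr · dr/dt = 2π(2)(7) = 28π cm²/s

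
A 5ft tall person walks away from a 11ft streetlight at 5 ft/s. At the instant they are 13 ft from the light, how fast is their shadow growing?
25/6 ft/s

By similar triangles: 11/(x+s) = 5/s
Solving: s = 5x/6
ds/dt = 5/6 · dx/dt = 5/6 · 5 = 25/6 ft/s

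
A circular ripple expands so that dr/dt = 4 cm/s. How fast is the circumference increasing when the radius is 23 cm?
8π cm/s

C = 2πr
dC/dt = 2π · dr/dt = 2π · 4 = 8π cm/s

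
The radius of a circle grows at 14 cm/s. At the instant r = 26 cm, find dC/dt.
28π cm/s

C = 2πr
dC/dt = 2π · dr/dt = 2π · 14 = 28π cm/s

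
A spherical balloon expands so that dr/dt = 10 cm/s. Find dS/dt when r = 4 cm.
320π cm²/s

S = 4πr²
dS/dt = dS/dr · dr/dt = 8πr · 10
At r = 4: dS/dt = 320π cm²/s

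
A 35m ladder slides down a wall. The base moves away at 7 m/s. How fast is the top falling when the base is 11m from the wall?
77√69/276 ≈ 2.317 m/s

x² + y² = 35²
2x·dx/dt + 2y·dy/dt = 0
dy/dt = -x/y · dx/dt = -11/(4√69) · 7 = -77√69/276 m/s
The top is descending at 77√69/276 ≈ 2.317 m/s.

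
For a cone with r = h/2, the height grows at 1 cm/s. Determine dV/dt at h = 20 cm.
100π cm³/s

V = (1/3)π(h/2)²h = πh³/12
dV/dt = πh²/4 · 1
At h = 20: dV/dt = 100π cm³/s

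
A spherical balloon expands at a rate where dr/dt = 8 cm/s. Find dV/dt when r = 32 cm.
32768π cm³/s

V = (4/3)πr³
dV/dt = dV/dr · dr/dt = 4πr² · 8
At r = 32: dV/dt = 32768π cm³/s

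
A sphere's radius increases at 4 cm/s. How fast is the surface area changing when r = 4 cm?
128π cm²/s

S = 4πr²
dS/dt = dS/dr · dr/dt = 8πr · 4
At r = 4: dS/dt = 128π cm²/s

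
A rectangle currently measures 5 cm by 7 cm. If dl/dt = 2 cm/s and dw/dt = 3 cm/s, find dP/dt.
10 cm/s

P = 2(l + w)
dP/dt = 2(dl/dt + dw/dt) = 2(2 + 3) = 10 cm/s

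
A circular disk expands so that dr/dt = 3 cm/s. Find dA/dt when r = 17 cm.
102π cm²/s

A = πr²
dA/dt = 2πr · dr/dt = 2π(17)(3) = 102π cm²/s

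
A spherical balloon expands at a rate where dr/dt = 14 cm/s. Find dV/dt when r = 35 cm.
68600π cm³/s

V = (4/3)πr³
dV/dt = dV/dr · dr/dt = 4πr² · 14
At r = 35: dV/dt = 68600π cm³/s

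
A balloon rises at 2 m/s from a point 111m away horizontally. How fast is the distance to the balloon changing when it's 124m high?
248√27697/27697 ≈ 1.49 m/s

z² = 111² + y²
z = √(111² + 124²) = √27697
dz/dt = y/z · dy/dt = 124/√27697 · 2 = 248√27697/27697 ≈ 1.49 m/s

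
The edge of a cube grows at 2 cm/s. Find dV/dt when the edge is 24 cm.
3456 cm³/s

V = s³
dV/dt = 3s² · ds/dt = 3·24²·2 = 3456 cm³/s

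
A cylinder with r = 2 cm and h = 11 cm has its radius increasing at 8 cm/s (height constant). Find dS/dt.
240π cm²/s

S = 2πrh + 2πr² (lateral + bases)
dS/dt = (2πh + 4πr)·dr/dt = (2π·11 + 4π·2)·8
= 240π cm²/s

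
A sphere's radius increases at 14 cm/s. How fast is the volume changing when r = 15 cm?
12600π cm³/s

V = (4/3)πr³
dV/dt = dV/dr · dr/dt = 4πr² · 14
At r = 15: dV/dt = 12600π cm³/s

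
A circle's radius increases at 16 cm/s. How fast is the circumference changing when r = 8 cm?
32π cm/s

C = 2πr
dC/dt = 2π · dr/dt = 2π · 16 = 32π cm/s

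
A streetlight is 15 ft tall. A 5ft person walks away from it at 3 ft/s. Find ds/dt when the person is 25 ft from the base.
3/2 ft/s

By similar triangles: 15/(x+s) = 5/s
Solving: s = 5x/10
ds/dt = 5/10 · dx/dt = 1/2 · 3 = 3/2 ft/s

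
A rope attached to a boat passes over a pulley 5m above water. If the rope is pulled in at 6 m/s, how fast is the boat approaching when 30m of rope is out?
36√35/35 ≈ 6.085 m/s

rope² = x² + 5²
x = √(30² - 5²) = 5√35
dx/dt = (rope/x) · d(rope)/dt = (30/(5√35)) · (-6) = -36√35/35 m/s
The boat approaches at 36√35/35 ≈ 6.085 m/s.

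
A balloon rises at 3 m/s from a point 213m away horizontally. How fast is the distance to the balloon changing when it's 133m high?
399√63058/63058 ≈ 1.589 m/s

z² = 213² + y²
z = √(213² + 133²) = √63058
dz/dt = y/z · dy/dt = 133/√63058 · 3 = 399√63058/63058 ≈ 1.589 m/s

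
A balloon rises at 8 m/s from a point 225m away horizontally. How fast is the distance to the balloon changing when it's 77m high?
308√56554/28277 ≈ 2.59 m/s

z² = 225² + y²
z = √(225² + 77²) = √56554
dz/dt = y/z · dy/dt = 77/√56554 · 8 = 308√56554/28277 ≈ 2.59 m/s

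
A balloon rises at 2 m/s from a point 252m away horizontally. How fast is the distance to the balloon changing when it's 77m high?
22√1417/1417 ≈ 0.5844 m/s

z² = 252² + y²
z = √(252² + 77²) = 7√1417
dz/dt = y/z · dy/dt = 77/(7√1417) · 2 = 22√1417/1417 ≈ 0.5844 m/s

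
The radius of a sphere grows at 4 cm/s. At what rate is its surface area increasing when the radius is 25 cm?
800π cm²/s

S = 4πr²
dS/dt = dS/dr · dr/dt = 8πr · 4
At r = 25: dS/dt = 800π cm²/s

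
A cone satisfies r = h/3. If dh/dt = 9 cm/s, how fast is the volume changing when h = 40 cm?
1600π cm³/s

V = (1/3)π(h/3)²h = πh³/27
dV/dt = πh²/9 · 9
At h = 40: dV/dt = 1600π cm³/s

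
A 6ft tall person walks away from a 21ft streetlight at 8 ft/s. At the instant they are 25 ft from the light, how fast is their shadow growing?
16/5 ft/s

By similar triangles: 21/(x+s) = 6/s
Solving: s = 6x/15
ds/dt = 6/15 · dx/dt = 2/5 · 8 = 16/5 ft/s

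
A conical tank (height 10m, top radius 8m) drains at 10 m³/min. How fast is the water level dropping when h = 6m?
125/(288π) ≈ 0.1382 m/min

r/h = 8/10, so r = (4/5)h
V = (1/3)πr²h = (1/3)π((4/5)h)²h = (16/75)πh³
dV/dh = (16/25)πh²
dh/dt = (dV/dt)/(dV/dh) = -10/((16/25)π·6²) = -125/(288π) m/min
The level is dropping at 125/(288π) ≈ 0.1382 m/min.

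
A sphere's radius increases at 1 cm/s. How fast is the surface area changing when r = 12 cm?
96π cm²/s

S = 4πr²
dS/dt = dS/dr · dr/dt = 8πr · 1
At r = 12: dS/dt = 96π cm²/s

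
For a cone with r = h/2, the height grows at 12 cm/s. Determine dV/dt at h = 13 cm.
507π cm³/s

V = (1/3)π(h/2)²h = πh³/12
dV/dt = πh²/4 · 12
At h = 13: dV/dt = 507π cm³/s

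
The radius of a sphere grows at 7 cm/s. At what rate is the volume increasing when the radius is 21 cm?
12348π cm³/s

V = (4/3)πr³
dV/dt = dV/dr · dr/dt = 4πr² · 7
At r = 21: dV/dt = 12348π cm³/s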